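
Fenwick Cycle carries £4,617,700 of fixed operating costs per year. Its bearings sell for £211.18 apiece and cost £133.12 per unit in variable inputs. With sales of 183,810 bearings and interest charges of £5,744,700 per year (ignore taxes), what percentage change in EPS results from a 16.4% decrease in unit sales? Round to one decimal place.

Contribution at this volume is 183,810 × £78.06 = £14,348,208.60.
EBIT = £14,348,208.60 − £4,617,700 = £9,730,508.60.
Interest = £5,744,700.00, so EBIT − I = £3,985,808.60.
Degree of combined leverage = contribution ÷ (EBIT − I) = £14,348,208.60 ÷ £3,985,808.60 = 3.5998.
%ΔEPS = DCL × %ΔSales = 3.5998 × -16.4% = -59.0%.

-59.0%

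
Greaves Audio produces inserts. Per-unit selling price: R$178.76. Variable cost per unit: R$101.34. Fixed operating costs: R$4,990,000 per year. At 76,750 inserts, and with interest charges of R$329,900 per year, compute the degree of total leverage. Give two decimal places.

9.55

At 76,750 units, contribution = 76,750 × R$77.42 = R$5,941,985.00.
Operating income = contribution − fixed costs = R$5,941,985.00 − R$4,990,000 = R$951,985.00. Interest = R$329,900.00.
DOL = R$5,941,985.00 ÷ R$951,985.00 = 6.2417; DFL = R$951,985.00 ÷ R$622,085.00 = 1.5303.
DCL = DOL × DFL = 6.2417 × 1.5303 = 9.5517.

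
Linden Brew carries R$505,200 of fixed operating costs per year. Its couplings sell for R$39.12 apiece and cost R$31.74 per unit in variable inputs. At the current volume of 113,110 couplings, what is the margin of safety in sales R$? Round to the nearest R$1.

Each unit contributes R$39.12 − R$31.74 = R$7.38. Break-even units = R$505,200 ÷ R$7.38 = 68,455.28; break-even revenue = 68,455.28 × R$39.12 = R$2,677,970.73.
Actual sales revenue = 113,110 × R$39.12 = R$4,424,863.20.
Margin of safety = R$4,424,863.20 − R$2,677,970.73 = R$1,746,892.

R$1,746,892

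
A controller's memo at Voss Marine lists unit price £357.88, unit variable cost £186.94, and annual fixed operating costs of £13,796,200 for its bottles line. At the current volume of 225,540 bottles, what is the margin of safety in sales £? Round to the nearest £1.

Contribution margin per unit = £357.88 − £186.94 = £170.94. Break-even units = £13,796,200 ÷ £170.94 = 80,707.85; break-even revenue = 80,707.85 × £357.88 = £28,883,725.61.
Actual sales revenue = 225,540 × £357.88 = £80,716,255.20.
Margin of safety = £80,716,255.20 − £28,883,725.61 = £51,832,530.

£51,832,530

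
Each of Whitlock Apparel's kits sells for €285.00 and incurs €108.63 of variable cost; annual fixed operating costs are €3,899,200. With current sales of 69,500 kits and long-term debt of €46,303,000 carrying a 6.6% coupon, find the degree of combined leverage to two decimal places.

Total contribution margin = 69,500 × €176.37 = €12,257,715.00.
Subtracting fixed costs: EBIT = €12,257,715.00 − €3,899,200 = €8,358,515.00. Interest = €3,055,998.00.
DOL = €12,257,715.00 ÷ €8,358,515.00 = 1.4665; DFL = €8,358,515.00 ÷ €5,302,517.00 = 1.5763.
Combined leverage = 1.4665 × 1.5763 = 2.3116.

2.31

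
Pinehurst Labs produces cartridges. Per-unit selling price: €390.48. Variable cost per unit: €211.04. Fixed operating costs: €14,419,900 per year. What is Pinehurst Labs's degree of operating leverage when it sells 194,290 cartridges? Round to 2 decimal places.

1.71

Contribution at this volume is 194,290 × €179.44 = €34,863,397.60.
Operating income = contribution − fixed costs = €34,863,397.60 − €14,419,900 = €20,443,497.60.
DOL = contribution ÷ EBIT = €34,863,397.60 ÷ €20,443,497.60 = 1.7054.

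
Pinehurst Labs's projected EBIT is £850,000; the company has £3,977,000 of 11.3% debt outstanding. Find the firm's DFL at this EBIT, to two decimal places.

2.12

Interest = £449,401.00.
DFL = EBIT ÷ (EBIT − I) = £850,000 ÷ (£850,000 − £449,401.00) = £850,000 ÷ £400,599.00 = 2.1218.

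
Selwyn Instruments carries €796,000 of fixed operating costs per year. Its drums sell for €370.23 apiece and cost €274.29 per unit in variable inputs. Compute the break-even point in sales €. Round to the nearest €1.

CM per unit = €370.23 − €274.29 = €95.94; CM ratio = €95.94 / €370.23 = 0.2591.
Break-even revenue = fixed costs × price ÷ CM = €796,000 × €370.23 ÷ €95.94 = €3,071,744.

€3,071,744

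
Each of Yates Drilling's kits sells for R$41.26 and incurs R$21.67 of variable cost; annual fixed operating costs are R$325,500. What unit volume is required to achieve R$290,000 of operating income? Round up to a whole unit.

31,420 kits

Each unit contributes R$41.26 − R$21.67 = R$19.59.
Required volume = (fixed costs + target profit) ÷ CM = (R$325,500 + R$290,000) ÷ R$19.59 = 31,419.09, so 31,420 kits.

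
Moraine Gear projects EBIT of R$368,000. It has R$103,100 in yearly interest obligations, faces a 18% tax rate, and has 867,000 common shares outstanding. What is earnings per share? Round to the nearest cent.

R$0.25

Interest = R$103,100.00, so EBT = R$368,000 − R$103,100.00 = R$264,900.00.
Net income = R$264,900.00 × (1 − 0.18) = R$217,218.00.
EPS = R$217,218.00 ÷ 867,000 = R$0.25.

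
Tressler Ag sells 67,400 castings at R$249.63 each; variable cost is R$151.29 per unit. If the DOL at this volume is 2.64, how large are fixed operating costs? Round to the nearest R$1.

At 67,400 units, contribution = 67,400 × R$98.34 = R$6,628,116.00.
DOL = contribution / EBIT, so EBIT = R$6,628,116.00 / 2.64 = R$2,510,650.00.
Fixed costs = CM − EBIT = R$6,628,116.00 − R$2,510,650.00 = R$4,117,466.

R$4,117,466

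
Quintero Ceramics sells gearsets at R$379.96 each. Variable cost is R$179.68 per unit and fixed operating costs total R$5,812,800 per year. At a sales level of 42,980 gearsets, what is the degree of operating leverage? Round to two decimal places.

3.08

At 42,980 units, contribution = 42,980 × R$200.28 = R$8,608,034.40.
Operating income = contribution − fixed costs = R$8,608,034.40 − R$5,812,800 = R$2,795,234.40.
DOL = contribution ÷ EBIT = R$8,608,034.40 ÷ R$2,795,234.40 = 3.0795.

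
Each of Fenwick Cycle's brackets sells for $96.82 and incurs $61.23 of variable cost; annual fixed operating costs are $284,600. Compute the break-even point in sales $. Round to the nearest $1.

$774,234

CM per unit = $96.82 − $61.23 = $35.59; CM ratio = $35.59 / $96.82 = 0.3676.
Break-even revenue = fixed costs × price ÷ CM = $284,600 × $96.82 ÷ $35.59 = $774,234.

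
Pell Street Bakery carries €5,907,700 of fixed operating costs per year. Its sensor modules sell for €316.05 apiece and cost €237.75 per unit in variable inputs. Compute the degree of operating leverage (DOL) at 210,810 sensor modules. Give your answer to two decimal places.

1.56

At 210,810 units, contribution = 210,810 × €78.30 = €16,506,423.00.
Subtracting fixed costs: EBIT = €16,506,423.00 − €5,907,700 = €10,598,723.00.
So DOL = total CM / EBIT = €16,506,423.00 / €10,598,723.00 = 1.5574.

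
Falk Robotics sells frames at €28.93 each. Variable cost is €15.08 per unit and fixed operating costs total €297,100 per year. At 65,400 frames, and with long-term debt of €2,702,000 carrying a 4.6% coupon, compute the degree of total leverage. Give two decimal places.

Total contribution margin = 65,400 × €13.85 = €905,790.00.
Subtracting fixed costs: EBIT = €905,790.00 − €297,100 = €608,690.00. Interest = €124,292.00.
DOL = €905,790.00 ÷ €608,690.00 = 1.4881; DFL = €608,690.00 ÷ €484,398.00 = 1.2566.
Combined leverage = 1.4881 × 1.2566 = 1.8699.

1.87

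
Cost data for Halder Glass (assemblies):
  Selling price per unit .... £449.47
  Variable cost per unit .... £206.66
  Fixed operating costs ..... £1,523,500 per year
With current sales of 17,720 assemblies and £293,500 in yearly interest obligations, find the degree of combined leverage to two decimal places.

1.73

Total contribution margin = 17,720 × £242.81 = £4,302,593.20.
EBIT = £4,302,593.20 − £1,523,500 = £2,779,093.20. Interest = £293,500.00, so EBIT − I = £2,485,593.20.
Degree of total leverage = total CM / (EBIT − interest) = £4,302,593.20 / £2,485,593.20 = 1.7310.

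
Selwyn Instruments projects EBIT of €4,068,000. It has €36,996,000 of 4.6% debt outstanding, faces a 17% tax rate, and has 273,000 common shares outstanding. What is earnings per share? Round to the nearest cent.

Interest = €1,701,816.00, so EBT = €4,068,000 − €1,701,816.00 = €2,366,184.00.
Net income = €2,366,184.00 × (1 − 0.17) = €1,963,932.72.
Per share: €1,963,932.72 / 273,000 shares = €7.19.

€7.19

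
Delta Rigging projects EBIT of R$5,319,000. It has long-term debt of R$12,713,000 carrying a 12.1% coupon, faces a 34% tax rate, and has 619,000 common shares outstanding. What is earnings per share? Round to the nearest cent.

Pre-tax income = R$5,319,000 − R$1,538,273.00 = R$3,780,727.00.
After tax at 34%: net income = R$3,780,727.00 × 0.66 = R$2,495,279.82.
EPS = R$2,495,279.82 ÷ 619,000 = R$4.03.

R$4.03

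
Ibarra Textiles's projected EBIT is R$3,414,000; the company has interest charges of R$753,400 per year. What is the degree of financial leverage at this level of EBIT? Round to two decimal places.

Interest = R$753,400.00.
Degree of financial leverage = EBIT / (EBIT − interest) = R$3,414,000 / R$2,660,600.00 = 1.2832.

1.28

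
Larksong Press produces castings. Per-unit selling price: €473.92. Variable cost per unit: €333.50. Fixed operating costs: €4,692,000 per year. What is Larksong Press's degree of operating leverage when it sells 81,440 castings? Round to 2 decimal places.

At 81,440 units, contribution = 81,440 × €140.42 = €11,435,804.80.
Operating income = contribution − fixed costs = €11,435,804.80 − €4,692,000 = €6,743,804.80.
Degree of operating leverage = €11,435,804.80 / €6,743,804.80 = 1.6957.

1.70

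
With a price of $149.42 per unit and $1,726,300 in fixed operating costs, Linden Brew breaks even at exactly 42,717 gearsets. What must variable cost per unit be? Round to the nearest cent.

Contribution per unit must be FC / Q = $1,726,300 / 42,717 = $40.4125.
Variable cost per unit = $149.42 − $40.4125 = $109.01.

$109.01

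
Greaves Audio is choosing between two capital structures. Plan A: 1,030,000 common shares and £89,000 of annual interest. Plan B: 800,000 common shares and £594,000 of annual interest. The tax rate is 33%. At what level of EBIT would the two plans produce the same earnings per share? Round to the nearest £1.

Set EPS_A = EPS_B: (EBIT − £89,000)(1 − 0.33) ÷ 1,030,000 = (EBIT − £594,000)(1 − 0.33) ÷ 800,000.
Cancelling (1 − t) and cross-multiplying: 800,000·(EBIT − 89,000) = 1,030,000·(EBIT − 594,000).
Solving, EBIT = (594,000·1,030,000 − 89,000·800,000) / (1,030,000 − 800,000) = 540,620,000,000 / 230,000 = 2,350,521.74.

£2,350,522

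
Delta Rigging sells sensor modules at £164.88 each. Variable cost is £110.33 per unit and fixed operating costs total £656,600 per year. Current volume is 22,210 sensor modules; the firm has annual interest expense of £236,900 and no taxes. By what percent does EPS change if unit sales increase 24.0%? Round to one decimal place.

Total contribution margin = 22,210 × £54.55 = £1,211,555.50.
Subtracting fixed costs: EBIT = £1,211,555.50 − £656,600 = £554,955.50.
After interest of £236,900.00, pre-tax earnings = £318,055.50.
Degree of combined leverage = contribution ÷ (EBIT − I) = £1,211,555.50 ÷ £318,055.50 = 3.8093.
%ΔEPS = DCL × %ΔSales = 3.8093 × +24.0% = +91.4%.

+91.4%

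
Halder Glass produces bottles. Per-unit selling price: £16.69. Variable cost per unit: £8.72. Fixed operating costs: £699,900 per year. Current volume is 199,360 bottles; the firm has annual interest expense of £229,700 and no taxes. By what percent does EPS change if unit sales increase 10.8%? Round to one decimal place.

At 199,360 units, contribution = 199,360 × £7.97 = £1,588,899.20.
Operating income = contribution − fixed costs = £1,588,899.20 − £699,900 = £888,999.20.
After interest of £229,700.00, pre-tax earnings = £659,299.20.
DCL = total CM / (EBIT − I) = £1,588,899.20 / £659,299.20 = 2.4100.
EPS therefore changes by 2.4100 × (+10.8%) = +26.0%.

+26.0%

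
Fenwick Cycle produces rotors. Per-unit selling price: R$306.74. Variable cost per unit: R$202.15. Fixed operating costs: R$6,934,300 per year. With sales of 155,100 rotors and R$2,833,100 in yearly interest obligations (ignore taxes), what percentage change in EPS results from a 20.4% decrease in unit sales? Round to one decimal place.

Contribution at this volume is 155,100 × R$104.59 = R$16,221,909.00.
EBIT = R$16,221,909.00 − R$6,934,300 = R$9,287,609.00.
Interest = R$2,833,100.00, so EBIT − I = R$6,454,509.00.
Degree of combined leverage = contribution ÷ (EBIT − I) = R$16,221,909.00 ÷ R$6,454,509.00 = 2.5133.
%ΔEPS = DCL × %ΔSales = 2.5133 × -20.4% = -51.3%.

-51.3%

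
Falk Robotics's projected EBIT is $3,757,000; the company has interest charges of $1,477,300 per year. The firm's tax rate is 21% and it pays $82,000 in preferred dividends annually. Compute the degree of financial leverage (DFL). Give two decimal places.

1.73

Interest = $1,477,300.00.
Pre-tax preferred-dividend burden = $82,000 ÷ (1 − 0.21) = $103,797.47.
DFL = EBIT ÷ [EBIT − I − D_p/(1−t)] = $3,757,000 ÷ [$3,757,000 − $1,477,300.00 − $103,797.47] = $3,757,000 ÷ $2,175,902.53 = 1.7266.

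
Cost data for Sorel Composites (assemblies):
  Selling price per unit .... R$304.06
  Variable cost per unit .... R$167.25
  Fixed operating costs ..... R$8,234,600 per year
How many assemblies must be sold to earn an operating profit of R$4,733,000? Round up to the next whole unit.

Each unit contributes R$304.06 − R$167.25 = R$136.81.
Required volume = (fixed costs + target profit) ÷ CM = (R$8,234,600 + R$4,733,000) ÷ R$136.81 = 94,785.47, so 94,786 assemblies.

94,786 assemblies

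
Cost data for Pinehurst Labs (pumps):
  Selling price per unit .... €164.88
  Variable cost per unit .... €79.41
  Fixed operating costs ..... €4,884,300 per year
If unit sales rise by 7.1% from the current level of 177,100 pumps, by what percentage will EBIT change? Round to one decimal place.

Contribution at this volume is 177,100 × €85.47 = €15,136,737.00.
EBIT = €15,136,737.00 − €4,884,300 = €10,252,437.00.
DOL = contribution ÷ EBIT = €15,136,737.00 ÷ €10,252,437.00 = 1.4764.
%ΔEBIT = DOL × %ΔSales = 1.4764 × +7.1% = +10.5%.

+10.5%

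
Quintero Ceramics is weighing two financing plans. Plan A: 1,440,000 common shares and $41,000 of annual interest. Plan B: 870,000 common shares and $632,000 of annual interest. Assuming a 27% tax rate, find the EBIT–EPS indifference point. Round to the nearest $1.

Set EPS_A = EPS_B: (EBIT − $41,000)(1 − 0.27) ÷ 1,440,000 = (EBIT − $632,000)(1 − 0.27) ÷ 870,000.
The (1 − t) factor cancels: (EBIT − 41,000) × 870,000 = (EBIT − 632,000) × 1,440,000.
EBIT × (1,440,000 − 870,000) = 632,000 × 1,440,000 − 41,000 × 870,000 = 874,410,000,000, so EBIT = 874,410,000,000 ÷ 570,000 = 1,534,052.63.

$1,534,053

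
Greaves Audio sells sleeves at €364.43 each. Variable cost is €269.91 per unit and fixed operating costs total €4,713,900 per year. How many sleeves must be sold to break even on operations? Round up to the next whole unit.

Unit CM = price − variable cost = €364.43 − €269.91 = €94.52.
Break-even volume = fixed costs ÷ CM per unit = €4,713,900 ÷ €94.52 = 49,871.98, so 49,872 sleeves.

49,872 sleeves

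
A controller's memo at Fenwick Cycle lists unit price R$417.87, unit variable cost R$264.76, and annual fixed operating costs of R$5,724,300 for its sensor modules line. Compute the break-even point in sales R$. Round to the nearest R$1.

CM per unit = R$417.87 − R$264.76 = R$153.11; CM ratio = R$153.11 / R$417.87 = 0.3664.
Break-even revenue = fixed costs × price ÷ CM = R$5,724,300 × R$417.87 ÷ R$153.11 = R$15,622,841.

R$15,622,841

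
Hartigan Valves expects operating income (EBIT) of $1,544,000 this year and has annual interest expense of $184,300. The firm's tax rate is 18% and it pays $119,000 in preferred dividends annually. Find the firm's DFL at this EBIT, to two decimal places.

1.27

Interest = $184,300.00.
Preferred dividends grossed up pre-tax: $119,000 / (1 − 0.18) = $145,121.95.
DFL = EBIT ÷ [EBIT − I − D_p/(1−t)] = $1,544,000 ÷ [$1,544,000 − $184,300.00 − $145,121.95] = $1,544,000 ÷ $1,214,578.05 = 1.2712.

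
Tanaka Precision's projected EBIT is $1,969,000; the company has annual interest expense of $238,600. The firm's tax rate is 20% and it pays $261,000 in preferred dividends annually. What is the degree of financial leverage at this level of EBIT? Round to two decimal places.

Interest = $238,600.00.
Preferred dividends grossed up pre-tax: $261,000 / (1 − 0.20) = $326,250.00.
DFL = EBIT ÷ [EBIT − I − D_p/(1−t)] = $1,969,000 ÷ [$1,969,000 − $238,600.00 − $326,250.00] = $1,969,000 ÷ $1,404,150.00 = 1.4023.

1.40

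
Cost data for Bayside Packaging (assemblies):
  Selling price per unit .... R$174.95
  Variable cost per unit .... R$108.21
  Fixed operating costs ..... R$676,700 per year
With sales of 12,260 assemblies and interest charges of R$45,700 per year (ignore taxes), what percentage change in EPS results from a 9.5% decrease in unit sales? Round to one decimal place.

At 12,260 units, contribution = 12,260 × R$66.74 = R$818,232.40.
Subtracting fixed costs: EBIT = R$818,232.40 − R$676,700 = R$141,532.40.
Interest = R$45,700.00, so EBIT − I = R$95,832.40.
Degree of combined leverage = contribution ÷ (EBIT − I) = R$818,232.40 ÷ R$95,832.40 = 8.5382.
%ΔEPS = DCL × %ΔSales = 8.5382 × -9.5% = -81.1%.

-81.1%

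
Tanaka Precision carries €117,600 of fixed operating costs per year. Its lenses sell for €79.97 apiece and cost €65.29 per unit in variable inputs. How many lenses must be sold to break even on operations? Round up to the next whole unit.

8,011 lenses

Contribution margin per unit = €79.97 − €65.29 = €14.68.
Units to break even: €117,600 ÷ €14.68 = 8,010.90, rounded up to 8,011.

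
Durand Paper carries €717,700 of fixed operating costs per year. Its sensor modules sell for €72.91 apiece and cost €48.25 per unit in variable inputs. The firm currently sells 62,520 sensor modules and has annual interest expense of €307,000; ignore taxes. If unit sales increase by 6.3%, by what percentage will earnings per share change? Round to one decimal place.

Contribution at this volume is 62,520 × €24.66 = €1,541,743.20.
Subtracting fixed costs: EBIT = €1,541,743.20 − €717,700 = €824,043.20.
Interest = €307,000.00, so EBIT − I = €517,043.20.
Degree of combined leverage = contribution ÷ (EBIT − I) = €1,541,743.20 ÷ €517,043.20 = 2.9818.
%ΔEPS = DCL × %ΔSales = 2.9818 × +6.3% = +18.8%.

+18.8%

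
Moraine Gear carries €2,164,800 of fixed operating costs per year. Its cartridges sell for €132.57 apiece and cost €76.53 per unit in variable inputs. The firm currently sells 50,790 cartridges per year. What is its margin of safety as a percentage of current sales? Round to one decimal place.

Unit CM = price − variable cost = €132.57 − €76.53 = €56.04. Break-even units = €2,164,800 ÷ €56.04 = 38,629.55; break-even revenue = 38,629.55 × €132.57 = €5,121,119.49.
Current sales = 50,790 × €132.57 = €6,733,230.30.
Margin of safety = (€6,733,230.30 − €5,121,119.49) ÷ €6,733,230.30 = 23.9%.

23.9%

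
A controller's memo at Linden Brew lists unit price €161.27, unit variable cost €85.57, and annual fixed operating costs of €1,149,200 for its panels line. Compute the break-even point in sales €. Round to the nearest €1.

€2,448,236

Contribution margin per unit = €161.27 − €85.57 = €75.70, a CM ratio of €75.70 ÷ €161.27 = 0.4694.
Break-even sales = FC ÷ CM ratio = €1,149,200 × €161.27 / €75.70 = €2,448,236.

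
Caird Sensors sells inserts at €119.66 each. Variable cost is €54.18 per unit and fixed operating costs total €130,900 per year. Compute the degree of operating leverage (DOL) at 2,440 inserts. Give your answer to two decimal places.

At 2,440 units, contribution = 2,440 × €65.48 = €159,771.20.
EBIT = €159,771.20 − €130,900 = €28,871.20.
So DOL = total CM / EBIT = €159,771.20 / €28,871.20 = 5.5339.

5.53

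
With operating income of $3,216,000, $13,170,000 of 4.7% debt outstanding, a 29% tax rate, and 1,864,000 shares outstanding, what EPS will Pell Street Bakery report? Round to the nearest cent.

$0.99

Interest = $618,990.00, so EBT = $3,216,000 − $618,990.00 = $2,597,010.00.
After tax at 29%: net income = $2,597,010.00 × 0.71 = $1,843,877.10.
Per share: $1,843,877.10 / 1,864,000 shares = $0.99.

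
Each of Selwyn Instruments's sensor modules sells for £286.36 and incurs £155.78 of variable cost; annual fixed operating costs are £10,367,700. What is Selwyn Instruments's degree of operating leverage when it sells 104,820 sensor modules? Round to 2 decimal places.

Total contribution margin = 104,820 × £130.58 = £13,687,395.60.
Operating income = contribution − fixed costs = £13,687,395.60 − £10,367,700 = £3,319,695.60.
DOL = contribution ÷ EBIT = £13,687,395.60 ÷ £3,319,695.60 = 4.1231.

4.12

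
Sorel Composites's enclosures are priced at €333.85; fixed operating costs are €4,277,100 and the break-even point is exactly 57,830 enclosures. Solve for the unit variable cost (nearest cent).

€259.89

At break-even, FC = Q × (P − VC), so P − VC = €4,277,100 ÷ 57,830 = €73.9599.
Hence VC = price − CM = €333.85 − €73.9599 = €259.89.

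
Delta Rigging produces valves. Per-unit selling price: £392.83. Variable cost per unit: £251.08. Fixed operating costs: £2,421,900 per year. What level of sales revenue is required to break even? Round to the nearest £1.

£6,711,781

CM per unit = £392.83 − £251.08 = £141.75; CM ratio = £141.75 / £392.83 = 0.3608.
Break-even revenue = fixed costs × price ÷ CM = £2,421,900 × £392.83 ÷ £141.75 = £6,711,781.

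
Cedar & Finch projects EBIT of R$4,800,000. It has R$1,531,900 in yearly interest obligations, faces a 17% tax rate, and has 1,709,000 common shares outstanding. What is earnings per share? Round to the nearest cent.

R$1.59

Pre-tax income = R$4,800,000 − R$1,531,900.00 = R$3,268,100.00.
After tax at 17%: net income = R$3,268,100.00 × 0.83 = R$2,712,523.00.
Per share: R$2,712,523.00 / 1,709,000 shares = R$1.59.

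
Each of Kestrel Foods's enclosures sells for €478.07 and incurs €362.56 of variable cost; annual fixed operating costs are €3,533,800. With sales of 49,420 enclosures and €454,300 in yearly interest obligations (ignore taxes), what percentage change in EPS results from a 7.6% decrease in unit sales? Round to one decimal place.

Total contribution margin = 49,420 × €115.51 = €5,708,504.20.
Subtracting fixed costs: EBIT = €5,708,504.20 − €3,533,800 = €2,174,704.20.
After interest of €454,300.00, pre-tax earnings = €1,720,404.20.
DCL = total CM / (EBIT − I) = €5,708,504.20 / €1,720,404.20 = 3.3181.
EPS therefore changes by 3.3181 × (-7.6%) = -25.2%.

-25.2%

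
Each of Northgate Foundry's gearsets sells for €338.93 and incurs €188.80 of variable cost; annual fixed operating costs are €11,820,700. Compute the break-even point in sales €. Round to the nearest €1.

CM per unit = €338.93 − €188.80 = €150.13; CM ratio = €150.13 / €338.93 = 0.4430.
Break-even revenue = fixed costs × price ÷ CM = €11,820,700 × €338.93 ÷ €150.13 = €26,686,138.

€26,686,138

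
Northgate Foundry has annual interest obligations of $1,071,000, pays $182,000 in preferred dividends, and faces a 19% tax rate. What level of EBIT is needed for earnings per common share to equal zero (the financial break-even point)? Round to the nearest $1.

$1,295,691

Grossing the preferred dividend up to pre-tax terms: $182,000 / (1 − 0.19) = $224,691.36.
EPS = 0 when EBIT covers interest plus the pre-tax preferred burden: $1,071,000 + $224,691.36 = $1,295,691.36.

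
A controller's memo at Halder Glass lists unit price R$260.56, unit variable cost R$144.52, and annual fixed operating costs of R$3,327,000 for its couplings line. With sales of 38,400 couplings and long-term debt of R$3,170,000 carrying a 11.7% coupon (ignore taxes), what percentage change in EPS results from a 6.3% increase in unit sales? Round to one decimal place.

+37.0%

At 38,400 units, contribution = 38,400 × R$116.04 = R$4,455,936.00.
Subtracting fixed costs: EBIT = R$4,455,936.00 − R$3,327,000 = R$1,128,936.00.
After interest of R$370,890.00, pre-tax earnings = R$758,046.00.
Degree of combined leverage = contribution ÷ (EBIT − I) = R$4,455,936.00 ÷ R$758,046.00 = 5.8782.
EPS therefore changes by 5.8782 × (+6.3%) = +37.0%.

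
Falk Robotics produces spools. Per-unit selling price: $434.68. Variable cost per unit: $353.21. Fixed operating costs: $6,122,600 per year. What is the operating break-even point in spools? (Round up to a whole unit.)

Each unit contributes $434.68 − $353.21 = $81.47.
Break-even volume = fixed costs ÷ CM per unit = $6,122,600 ÷ $81.47 = 75,151.59, so 75,152 spools.

75,152 spools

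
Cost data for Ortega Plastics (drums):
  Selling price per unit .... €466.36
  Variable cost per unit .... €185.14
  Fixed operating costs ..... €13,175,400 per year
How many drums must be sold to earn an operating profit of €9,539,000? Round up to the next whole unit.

80,771 drums

Unit CM = price − variable cost = €466.36 − €185.14 = €281.22.
Required volume = (fixed costs + target profit) ÷ CM = (€13,175,400 + €9,539,000) ÷ €281.22 = 80,770.93, so 80,771 drums.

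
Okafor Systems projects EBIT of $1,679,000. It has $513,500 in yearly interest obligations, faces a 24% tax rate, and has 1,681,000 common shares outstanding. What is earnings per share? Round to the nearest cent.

$0.53

Pre-tax income = $1,679,000 − $513,500.00 = $1,165,500.00.
After tax at 24%: net income = $1,165,500.00 × 0.76 = $885,780.00.
Per share: $885,780.00 / 1,681,000 shares = $0.53.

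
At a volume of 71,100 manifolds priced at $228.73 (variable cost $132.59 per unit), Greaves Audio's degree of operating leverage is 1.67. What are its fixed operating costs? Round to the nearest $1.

$2,742,408

Contribution at this volume is 71,100 × $96.14 = $6,835,554.00.
DOL = contribution / EBIT, so EBIT = $6,835,554.00 / 1.67 = $4,093,146.11.
And FC = contribution − EBIT = $6,835,554.00 − $4,093,146.11 = $2,742,408.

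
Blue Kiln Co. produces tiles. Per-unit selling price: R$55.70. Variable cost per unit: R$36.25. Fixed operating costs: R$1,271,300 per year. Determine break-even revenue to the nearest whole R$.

R$3,640,689

CM per unit = R$55.70 − R$36.25 = R$19.45; CM ratio = R$19.45 / R$55.70 = 0.3492.
Break-even sales = FC ÷ CM ratio = R$1,271,300 × R$55.70 / R$19.45 = R$3,640,689.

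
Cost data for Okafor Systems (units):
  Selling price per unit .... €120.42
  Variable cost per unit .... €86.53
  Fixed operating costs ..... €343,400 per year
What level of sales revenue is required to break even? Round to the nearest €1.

€1,220,190

CM per unit = €120.42 − €86.53 = €33.89; CM ratio = €33.89 / €120.42 = 0.2814.
Break-even sales = FC ÷ CM ratio = €343,400 × €120.42 / €33.89 = €1,220,190.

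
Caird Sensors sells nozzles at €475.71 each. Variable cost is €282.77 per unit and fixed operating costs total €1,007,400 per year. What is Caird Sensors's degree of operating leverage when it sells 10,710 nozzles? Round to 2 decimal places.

Total contribution margin = 10,710 × €192.94 = €2,066,387.40.
Operating income = contribution − fixed costs = €2,066,387.40 − €1,007,400 = €1,058,987.40.
Degree of operating leverage = €2,066,387.40 / €1,058,987.40 = 1.9513.

1.95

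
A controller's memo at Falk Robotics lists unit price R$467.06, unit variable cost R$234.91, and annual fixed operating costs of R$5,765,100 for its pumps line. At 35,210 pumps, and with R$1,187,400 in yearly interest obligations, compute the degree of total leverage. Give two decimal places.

Contribution at this volume is 35,210 × R$232.15 = R$8,174,001.50.
EBIT = R$8,174,001.50 − R$5,765,100 = R$2,408,901.50. Interest = R$1,187,400.00, so EBIT − I = R$1,221,501.50.
Degree of total leverage = total CM / (EBIT − interest) = R$8,174,001.50 / R$1,221,501.50 = 6.6918.

6.69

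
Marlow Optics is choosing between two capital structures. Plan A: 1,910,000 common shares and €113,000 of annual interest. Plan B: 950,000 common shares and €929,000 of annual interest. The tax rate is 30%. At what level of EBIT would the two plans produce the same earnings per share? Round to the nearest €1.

Set EPS_A = EPS_B: (EBIT − €113,000)(1 − 0.30) ÷ 1,910,000 = (EBIT − €929,000)(1 − 0.30) ÷ 950,000.
Cancelling (1 − t) and cross-multiplying: 950,000·(EBIT − 113,000) = 1,910,000·(EBIT − 929,000).
Solving, EBIT = (929,000·1,910,000 − 113,000·950,000) / (1,910,000 − 950,000) = 1,667,040,000,000 / 960,000 = 1,736,500.00.

€1,736,500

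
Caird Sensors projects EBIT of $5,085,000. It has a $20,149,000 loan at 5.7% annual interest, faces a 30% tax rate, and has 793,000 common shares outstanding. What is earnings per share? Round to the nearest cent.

$3.47

Interest = $1,148,493.00, so EBT = $5,085,000 − $1,148,493.00 = $3,936,507.00.
Net income = $3,936,507.00 × (1 − 0.30) = $2,755,554.90.
Per share: $2,755,554.90 / 793,000 shares = $3.47.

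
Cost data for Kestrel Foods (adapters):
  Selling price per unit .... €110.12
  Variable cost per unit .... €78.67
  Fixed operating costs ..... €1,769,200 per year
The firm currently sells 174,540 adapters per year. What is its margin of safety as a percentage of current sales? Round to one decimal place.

67.8%

Contribution margin per unit = €110.12 − €78.67 = €31.45. Break-even units = €1,769,200 ÷ €31.45 = 56,254.37; break-even revenue = 56,254.37 × €110.12 = €6,194,731.45.
Actual sales revenue = 174,540 × €110.12 = €19,220,344.80.
Margin of safety = (€19,220,344.80 − €6,194,731.45) ÷ €19,220,344.80 = 67.8%.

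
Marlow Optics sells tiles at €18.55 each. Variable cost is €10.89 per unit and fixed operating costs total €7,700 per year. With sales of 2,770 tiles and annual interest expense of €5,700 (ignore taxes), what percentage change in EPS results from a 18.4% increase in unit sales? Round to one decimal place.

At 2,770 units, contribution = 2,770 × €7.66 = €21,218.20.
Subtracting fixed costs: EBIT = €21,218.20 − €7,700 = €13,518.20.
Interest = €5,700.00, so EBIT − I = €7,818.20.
DCL = total CM / (EBIT − I) = €21,218.20 / €7,818.20 = 2.7139.
%ΔEPS = DCL × %ΔSales = 2.7139 × +18.4% = +49.9%.

+49.9%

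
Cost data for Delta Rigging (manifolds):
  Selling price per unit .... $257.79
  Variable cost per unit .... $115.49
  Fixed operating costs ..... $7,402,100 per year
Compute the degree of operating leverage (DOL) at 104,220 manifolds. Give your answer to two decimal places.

2.00

At 104,220 units, contribution = 104,220 × $142.30 = $14,830,506.00.
Operating income = contribution − fixed costs = $14,830,506.00 − $7,402,100 = $7,428,406.00.
Degree of operating leverage = $14,830,506.00 / $7,428,406.00 = 1.9965.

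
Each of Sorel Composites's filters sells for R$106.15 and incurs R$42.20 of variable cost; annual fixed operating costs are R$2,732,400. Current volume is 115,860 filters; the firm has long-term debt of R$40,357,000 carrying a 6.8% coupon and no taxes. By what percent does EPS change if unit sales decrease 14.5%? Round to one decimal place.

Total contribution margin = 115,860 × R$63.95 = R$7,409,247.00.
Operating income = contribution − fixed costs = R$7,409,247.00 − R$2,732,400 = R$4,676,847.00.
Interest = R$2,744,276.00, so EBIT − I = R$1,932,571.00.
DCL = total CM / (EBIT − I) = R$7,409,247.00 / R$1,932,571.00 = 3.8339.
EPS therefore changes by 3.8339 × (-14.5%) = -55.6%.

-55.6%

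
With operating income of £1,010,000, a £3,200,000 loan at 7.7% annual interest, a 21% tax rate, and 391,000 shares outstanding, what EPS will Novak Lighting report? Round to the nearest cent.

Interest = £246,400.00, so EBT = £1,010,000 − £246,400.00 = £763,600.00.
After tax at 21%: net income = £763,600.00 × 0.79 = £603,244.00.
EPS = £603,244.00 ÷ 391,000 = £1.54.

£1.54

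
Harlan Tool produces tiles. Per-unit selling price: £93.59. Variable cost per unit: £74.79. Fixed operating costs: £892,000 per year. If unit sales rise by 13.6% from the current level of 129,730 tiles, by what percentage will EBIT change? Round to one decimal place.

+21.4%

Contribution at this volume is 129,730 × £18.80 = £2,438,924.00.
Operating income = contribution − fixed costs = £2,438,924.00 − £892,000 = £1,546,924.00.
So DOL = total CM / EBIT = £2,438,924.00 / £1,546,924.00 = 1.5766.
Operating income changes by 1.5766 × +13.6% = +21.4%.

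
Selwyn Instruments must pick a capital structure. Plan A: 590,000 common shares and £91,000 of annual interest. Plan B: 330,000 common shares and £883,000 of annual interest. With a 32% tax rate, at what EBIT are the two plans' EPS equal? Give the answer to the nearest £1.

At indifference, (EBIT − 91,000)(1 − t)/590,000 = (EBIT − 883,000)(1 − t)/330,000.
Cancelling (1 − t) and cross-multiplying: 330,000·(EBIT − 91,000) = 590,000·(EBIT − 883,000).
Solving, EBIT = (883,000·590,000 − 91,000·330,000) / (590,000 − 330,000) = 490,940,000,000 / 260,000 = 1,888,230.77.

£1,888,231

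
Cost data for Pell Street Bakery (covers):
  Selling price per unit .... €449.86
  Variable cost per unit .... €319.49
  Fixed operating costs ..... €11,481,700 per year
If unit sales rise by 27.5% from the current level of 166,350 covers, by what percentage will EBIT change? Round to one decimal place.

+58.4%

Total contribution margin = 166,350 × €130.37 = €21,687,049.50.
Subtracting fixed costs: EBIT = €21,687,049.50 − €11,481,700 = €10,205,349.50.
DOL = contribution ÷ EBIT = €21,687,049.50 ÷ €10,205,349.50 = 2.1251.
Operating income changes by 2.1251 × +27.5% = +58.4%.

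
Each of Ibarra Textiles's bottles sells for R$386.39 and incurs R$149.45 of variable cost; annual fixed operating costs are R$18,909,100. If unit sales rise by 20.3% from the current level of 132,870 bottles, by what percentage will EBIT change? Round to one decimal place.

Total contribution margin = 132,870 × R$236.94 = R$31,482,217.80.
Subtracting fixed costs: EBIT = R$31,482,217.80 − R$18,909,100 = R$12,573,117.80.
So DOL = total CM / EBIT = R$31,482,217.80 / R$12,573,117.80 = 2.5039.
Operating income changes by 2.5039 × +20.3% = +50.8%.

+50.8%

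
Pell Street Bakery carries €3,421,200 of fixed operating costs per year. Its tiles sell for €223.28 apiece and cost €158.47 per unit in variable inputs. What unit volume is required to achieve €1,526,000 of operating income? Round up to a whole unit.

Unit CM = price − variable cost = €223.28 − €158.47 = €64.81.
Required volume = (fixed costs + target profit) ÷ CM = (€3,421,200 + €1,526,000) ÷ €64.81 = 76,333.90, so 76,334 tiles.

76,334 tiles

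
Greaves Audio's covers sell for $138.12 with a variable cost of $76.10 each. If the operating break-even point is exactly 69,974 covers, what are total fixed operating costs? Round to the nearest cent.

$4,339,787.48

Contribution margin per unit = $138.12 − $76.10 = $62.02.
Fixed costs = break-even units × CM = 69,974 × $62.02 = $4,339,787.48.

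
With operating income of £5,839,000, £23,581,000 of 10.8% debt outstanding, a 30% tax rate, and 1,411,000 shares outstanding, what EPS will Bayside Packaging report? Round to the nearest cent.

Interest = £2,546,748.00, so EBT = £5,839,000 − £2,546,748.00 = £3,292,252.00.
Net income = £3,292,252.00 × (1 − 0.30) = £2,304,576.40.
EPS = £2,304,576.40 ÷ 1,411,000 = £1.63.

£1.63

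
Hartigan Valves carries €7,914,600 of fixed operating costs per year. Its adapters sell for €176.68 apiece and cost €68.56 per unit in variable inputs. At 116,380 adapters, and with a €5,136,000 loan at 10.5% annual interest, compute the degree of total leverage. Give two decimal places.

At 116,380 units, contribution = 116,380 × €108.12 = €12,583,005.60.
EBIT = €12,583,005.60 − €7,914,600 = €4,668,405.60. Interest = €539,280.00.
DOL = €12,583,005.60 ÷ €4,668,405.60 = 2.6954; DFL = €4,668,405.60 ÷ €4,129,125.60 = 1.1306.
DCL = DOL × DFL = 2.6954 × 1.1306 = 3.0474.

3.05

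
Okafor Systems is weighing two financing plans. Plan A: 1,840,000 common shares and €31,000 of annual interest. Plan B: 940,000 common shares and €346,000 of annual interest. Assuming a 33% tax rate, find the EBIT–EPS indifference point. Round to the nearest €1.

Set EPS_A = EPS_B: (EBIT − €31,000)(1 − 0.33) ÷ 1,840,000 = (EBIT − €346,000)(1 − 0.33) ÷ 940,000.
Cancelling (1 − t) and cross-multiplying: 940,000·(EBIT − 31,000) = 1,840,000·(EBIT − 346,000).
Solving, EBIT = (346,000·1,840,000 − 31,000·940,000) / (1,840,000 − 940,000) = 607,500,000,000 / 900,000 = 675,000.00.

€675,000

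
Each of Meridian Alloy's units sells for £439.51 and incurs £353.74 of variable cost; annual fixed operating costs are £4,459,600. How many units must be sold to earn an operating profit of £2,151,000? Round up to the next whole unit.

Each unit contributes £439.51 − £353.74 = £85.77.
Need Q such that Q × £85.77 − £4,459,600 = £2,151,000, i.e. Q = £6,610,600 / £85.77 = 77,073.57 → 77,074.

77,074 units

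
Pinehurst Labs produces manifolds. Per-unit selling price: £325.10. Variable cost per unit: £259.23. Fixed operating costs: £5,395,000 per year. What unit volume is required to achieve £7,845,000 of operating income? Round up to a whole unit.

Each unit contributes £325.10 − £259.23 = £65.87.
Required volume = (fixed costs + target profit) ÷ CM = (£5,395,000 + £7,845,000) ÷ £65.87 = 201,001.97, so 201,002 manifolds.

201,002 manifolds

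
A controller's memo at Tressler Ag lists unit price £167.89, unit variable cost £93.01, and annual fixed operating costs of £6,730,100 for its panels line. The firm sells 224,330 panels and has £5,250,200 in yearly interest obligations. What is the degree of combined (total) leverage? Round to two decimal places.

At 224,330 units, contribution = 224,330 × £74.88 = £16,797,830.40.
Operating income = contribution − fixed costs = £16,797,830.40 − £6,730,100 = £10,067,730.40. Interest = £5,250,200.00.
DOL = £16,797,830.40 ÷ £10,067,730.40 = 1.6685; DFL = £10,067,730.40 ÷ £4,817,530.40 = 2.0898.
Combined leverage = 1.6685 × 2.0898 = 3.4868.

3.49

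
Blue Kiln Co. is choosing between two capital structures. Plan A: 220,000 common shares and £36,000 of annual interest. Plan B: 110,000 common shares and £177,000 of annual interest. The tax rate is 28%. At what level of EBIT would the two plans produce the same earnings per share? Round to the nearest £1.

£318,000

Set EPS_A = EPS_B: (EBIT − £36,000)(1 − 0.28) ÷ 220,000 = (EBIT − £177,000)(1 − 0.28) ÷ 110,000.
Cancelling (1 − t) and cross-multiplying: 110,000·(EBIT − 36,000) = 220,000·(EBIT − 177,000).
Solving, EBIT = (177,000·220,000 − 36,000·110,000) / (220,000 − 110,000) = 34,980,000,000 / 110,000 = 318,000.00.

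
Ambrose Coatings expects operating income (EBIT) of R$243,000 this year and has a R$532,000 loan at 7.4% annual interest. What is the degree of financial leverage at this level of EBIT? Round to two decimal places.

1.19

Interest = R$39,368.00.
DFL = EBIT ÷ (EBIT − I) = R$243,000 ÷ (R$243,000 − R$39,368.00) = R$243,000 ÷ R$203,632.00 = 1.1933.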